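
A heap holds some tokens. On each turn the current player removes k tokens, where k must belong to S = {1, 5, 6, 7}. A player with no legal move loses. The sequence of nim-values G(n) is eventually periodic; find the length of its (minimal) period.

n :  0  1  2  3  4  5  6  7  8  9 10 11 12 13 14 15 16 17 18 19 20 21 22 23 24 25
G :  0  1  0  1  0  1  2  3  2  3  2  3  0  1  0  1  0  1  2  3  2  3  2  3  0  1
G(n+12) = G(n) holds for n = 0,…,6 (a full window of length max(S) = 7), so the sequence is purely periodic with period 12.

12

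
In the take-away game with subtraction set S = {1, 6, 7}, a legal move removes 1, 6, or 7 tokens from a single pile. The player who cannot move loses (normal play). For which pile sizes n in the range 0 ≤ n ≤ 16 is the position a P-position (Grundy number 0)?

G(0) = 0
G(1) = mex{0} = 1
G(2) = mex{1} = 0
G(3) = mex{0} = 1
G(4) = mex{1} = 0
G(5) = mex{0} = 1
G(6) = mex{1,0} = 2
G(7) = mex{2,1,0} = 3
G(8) = mex{3,0,1} = 2
G(9) = mex{2,1,0} = 3
G(10) = mex{3,0,1} = 2
G(11) = mex{2,1,0} = 3
G(12) = mex{3,2,1} = 0
G(13) = mex{0,3,2} = 1
G(14) = mex{1,2,3} = 0
G(15) = mex{0,3,2} = 1
G(16) = mex{1,2,3} = 0
P-positions are exactly the n with G(n) = 0.

0, 2, 4, 12, 14, 16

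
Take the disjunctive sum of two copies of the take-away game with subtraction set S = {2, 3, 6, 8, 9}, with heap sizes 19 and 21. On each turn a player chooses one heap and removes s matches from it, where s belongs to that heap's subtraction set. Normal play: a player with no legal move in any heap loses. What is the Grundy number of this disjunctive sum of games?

3

All heaps use S = {2, 3, 6, 8, 9}:
n :  0  1  2  3  4  5  6  7  8  9 10 11 12 13 14 15 16 17 18 19 20 21
G :  0  0  1  1  2  0  3  1  2  2  3  3  0  4  1  5  0  0  1  1  2  2
Heap A: G(19) = 1.
Heap B: G(21) = 2.
Combined Grundy value = 1 ⊕ 2 = 3.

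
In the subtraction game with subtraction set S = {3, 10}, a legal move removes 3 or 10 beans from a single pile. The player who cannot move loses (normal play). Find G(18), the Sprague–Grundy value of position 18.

G(0) = 0
G(1) = mex{} = 0
G(2) = mex{} = 0
G(3) = mex{0} = 1
G(4) = mex{0} = 1
G(5) = mex{0} = 1
G(6) = mex{1} = 0
G(7) = mex{1} = 0
G(8) = mex{1} = 0
G(9) = mex{0} = 1
G(10) = mex{0,0} = 1
G(11) = mex{0,0} = 1
G(12) = mex{1,0} = 2
G(13) = mex{1,1} = 0
G(14) = mex{1,1} = 0
G(15) = mex{2,1} = 0
G(16) = mex{0,0} = 1
G(17) = mex{0,0} = 1
G(18) = mex{0,0} = 1

1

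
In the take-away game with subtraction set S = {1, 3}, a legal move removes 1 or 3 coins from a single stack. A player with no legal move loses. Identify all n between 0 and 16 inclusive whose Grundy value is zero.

0, 2, 4, 6, 8, 10, 12, 14, 16

G(0) = 0
G(1) = mex{0} = 1
G(2) = mex{1} = 0
G(3) = mex{0,0} = 1
G(4) = mex{1,1} = 0
G(5) = mex{0,0} = 1
G(6) = mex{1,1} = 0
G(7) = mex{0,0} = 1
G(8) = mex{1,1} = 0
G(9) = mex{0,0} = 1
G(10) = mex{1,1} = 0
G(11) = mex{0,0} = 1
G(12) = mex{1,1} = 0
G(13) = mex{0,0} = 1
G(14) = mex{1,1} = 0
G(15) = mex{0,0} = 1
G(16) = mex{1,1} = 0
P-positions are exactly the n with G(n) = 0.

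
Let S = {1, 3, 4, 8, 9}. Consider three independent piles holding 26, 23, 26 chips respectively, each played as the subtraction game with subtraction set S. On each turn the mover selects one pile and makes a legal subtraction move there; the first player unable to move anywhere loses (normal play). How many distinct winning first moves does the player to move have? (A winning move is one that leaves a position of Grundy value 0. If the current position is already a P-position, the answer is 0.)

All piles use S = {1, 3, 4, 8, 9}:
G(0) = 0
G(1) = mex{0} = 1
G(2) = mex{1} = 0
G(3) = mex{0,0} = 1
G(4) = mex{1,1,0} = 2
G(5) = mex{2,0,1} = 3
G(6) = mex{3,1,0} = 2
G(7) = mex{2,2,1} = 0
G(8) = mex{0,3,2,0} = 1
G(9) = mex{1,2,3,1,0} = 4
G(10) = mex{4,0,2,0,1} = 3
G(11) = mex{3,1,0,1,0} = 2
G(12) = mex{2,4,1,2,1} = 0
G(13) = mex{0,3,4,3,2} = 1
G(14) = mex{1,2,3,2,3} = 0
G(15) = mex{0,0,2,0,2} = 1
G(16) = mex{1,1,0,1,0} = 2
G(17) = mex{2,0,1,4,1} = 3
G(18) = mex{3,1,0,3,4} = 2
G(19) = mex{2,2,1,2,3} = 0
G(20) = mex{0,3,2,0,2} = 1
G(21) = mex{1,2,3,1,0} = 4
G(22) = mex{4,0,2,0,1} = 3
G(23) = mex{3,1,0,1,0} = 2
G(24) = mex{2,4,1,2,1} = 0
G(25) = mex{0,3,4,3,2} = 1
G(26) = mex{1,2,3,2,3} = 0
Pile A: G(26) = 0.
Pile B: G(23) = 2.
Pile C: G(26) = 0.
Combined Grundy value = 0 ⊕ 2 ⊕ 0 = 2.
A winning move leaves total XOR = 0, i.e. changes one component's Grundy value g to g ⊕ X where X is the current total.
Pile A: need g' = 0⊕2 = 2. Options: 26−1→G=1, 26−3→G=2, 26−4→G=3, 26−8→G=2, 26−9→G=3. Hits: 2.
Pile B: need g' = 2⊕2 = 0. Options: 23−1→G=3, 23−3→G=1, 23−4→G=0, 23−8→G=1, 23−9→G=0. Hits: 2.
Pile C: need g' = 0⊕2 = 2. Options: 26−1→G=1, 26−3→G=2, 26−4→G=3, 26−8→G=2, 26−9→G=3. Hits: 2.

6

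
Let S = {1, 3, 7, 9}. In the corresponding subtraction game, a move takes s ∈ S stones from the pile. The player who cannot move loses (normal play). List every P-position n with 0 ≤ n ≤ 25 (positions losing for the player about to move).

0, 2, 4, 6, 8, 10, 12, 14, 16, 18, 20, 22, 24

n :  0  1  2  3  4  5  6  7  8  9 10 11 12 13 14 15 16 17 18 19 20 21 22 23 24 25
G :  0  1  0  1  0  1  0  1  0  1  0  1  0  1  0  1  0  1  0  1  0  1  0  1  0  1
P-positions are exactly the n with G(n) = 0.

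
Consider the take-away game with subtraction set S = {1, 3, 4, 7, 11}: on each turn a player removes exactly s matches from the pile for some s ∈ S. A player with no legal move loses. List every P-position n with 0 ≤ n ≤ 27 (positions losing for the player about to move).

0, 2, 8, 10, 16, 18, 24, 26

n :  0  1  2  3  4  5  6  7  8  9 10 11 12 13 14 15 16 17 18 19 20 21 22 23 24 25 26 27
G :  0  1  0  1  2  3  2  3  0  1  0  1  2  3  2  3  0  1  0  1  2  3  2  3  0  1  0  1
P-positions are exactly the n with G(n) = 0.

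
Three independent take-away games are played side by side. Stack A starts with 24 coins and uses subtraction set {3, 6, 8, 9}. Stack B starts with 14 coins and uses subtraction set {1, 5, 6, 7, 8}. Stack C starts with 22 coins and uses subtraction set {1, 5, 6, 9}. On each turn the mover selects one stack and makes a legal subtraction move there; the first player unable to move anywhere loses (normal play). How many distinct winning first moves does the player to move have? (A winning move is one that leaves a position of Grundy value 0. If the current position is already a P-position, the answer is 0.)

Stack A, S = {3, 6, 8, 9}:
n :  0  1  2  3  4  5  6  7  8  9 10 11 12 13 14 15 16 17 18 19 20 21 22 23 24
G :  0  0  0  1  1  1  2  2  2  3  3  3  0  0  0  1  1  1  2  2  2  3  3  3  0
G_A(24) = 0.
Stack B, S = {1, 5, 6, 7, 8}:
G(0) = 0
G(1) = mex{0} = 1
G(2) = mex{1} = 0
G(3) = mex{0} = 1
G(4) = mex{1} = 0
G(5) = mex{0,0} = 1
G(6) = mex{1,1,0} = 2
G(7) = mex{2,0,1,0} = 3
G(8) = mex{3,1,0,1,0} = 2
G(9) = mex{2,0,1,0,1} = 3
G(10) = mex{3,1,0,1,0} = 2
G(11) = mex{2,2,1,0,1} = 3
G(12) = mex{3,3,2,1,0} = 4
G(13) = mex{4,2,3,2,1} = 0
G(14) = mex{0,3,2,3,2} = 1
G_B(14) = 1.
Stack C, S = {1, 5, 6, 9}:
G(0) = 0
G(1) = mex{0} = 1
G(2) = mex{1} = 0
G(3) = mex{0} = 1
G(4) = mex{1} = 0
G(5) = mex{0,0} = 1
G(6) = mex{1,1,0} = 2
G(7) = mex{2,0,1} = 3
G(8) = mex{3,1,0} = 2
G(9) = mex{2,0,1,0} = 3
G(10) = mex{3,1,0,1} = 2
G(11) = mex{2,2,1,0} = 3
G(12) = mex{3,3,2,1} = 0
G(13) = mex{0,2,3,0} = 1
G(14) = mex{1,3,2,1} = 0
G(15) = mex{0,2,3,2} = 1
G(16) = mex{1,3,2,3} = 0
G(17) = mex{0,0,3,2} = 1
G(18) = mex{1,1,0,3} = 2
G(19) = mex{2,0,1,2} = 3
G(20) = mex{3,1,0,3} = 2
G(21) = mex{2,0,1,0} = 3
G(22) = mex{3,1,0,1} = 2
G_C(22) = 2.
Combined Grundy value = 0 ⊕ 1 ⊕ 2 = 3.
A winning move leaves total XOR = 0, i.e. changes one component's Grundy value g to g ⊕ X where X is the current total.
Stack A: need g' = 0⊕3 = 3. Options: 24−3→G=3, 24−6→G=2, 24−8→G=1, 24−9→G=1. Hits: 1.
Stack B: need g' = 1⊕3 = 2. Options: 14−1→G=0, 14−5→G=3, 14−6→G=2, 14−7→G=3, 14−8→G=2. Hits: 2.
Stack C: need g' = 2⊕3 = 1. Options: 22−1→G=3, 22−5→G=1, 22−6→G=0, 22−9→G=1. Hits: 2.

5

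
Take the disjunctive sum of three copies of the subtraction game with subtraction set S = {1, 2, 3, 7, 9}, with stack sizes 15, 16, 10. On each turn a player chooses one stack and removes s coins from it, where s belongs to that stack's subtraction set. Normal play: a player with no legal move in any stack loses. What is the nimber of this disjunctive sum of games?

All stacks use S = {1, 2, 3, 7, 9}:
G(0) = 0
G(1) = mex{0} = 1
G(2) = mex{1,0} = 2
G(3) = mex{2,1,0} = 3
G(4) = mex{3,2,1} = 0
G(5) = mex{0,3,2} = 1
G(6) = mex{1,0,3} = 2
G(7) = mex{2,1,0,0} = 3
G(8) = mex{3,2,1,1} = 0
G(9) = mex{0,3,2,2,0} = 1
G(10) = mex{1,0,3,3,1} = 2
G(11) = mex{2,1,0,0,2} = 3
G(12) = mex{3,2,1,1,3} = 0
G(13) = mex{0,3,2,2,0} = 1
G(14) = mex{1,0,3,3,1} = 2
G(15) = mex{2,1,0,0,2} = 3
G(16) = mex{3,2,1,1,3} = 0
Stack A: G(15) = 3.
Stack B: G(16) = 0.
Stack C: G(10) = 2.
Combined Grundy value = 3 ⊕ 0 ⊕ 2 = 1.

1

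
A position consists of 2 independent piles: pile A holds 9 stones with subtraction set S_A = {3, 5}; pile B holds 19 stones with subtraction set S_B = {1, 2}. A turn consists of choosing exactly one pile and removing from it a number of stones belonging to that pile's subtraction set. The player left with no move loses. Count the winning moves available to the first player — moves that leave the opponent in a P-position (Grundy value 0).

2

Pile A, S = {3, 5}:
G(0) = 0
G(1) = mex{} = 0
G(2) = mex{} = 0
G(3) = mex{0} = 1
G(4) = mex{0} = 1
G(5) = mex{0,0} = 1
G(6) = mex{1,0} = 2
G(7) = mex{1,0} = 2
G(8) = mex{1,1} = 0
G(9) = mex{2,1} = 0
G_A(9) = 0.
Pile B, S = {1, 2}:
n :  0  1  2  3  4  5  6  7  8  9 10 11 12 13 14 15 16 17 18 19
G :  0  1  2  0  1  2  0  1  2  0  1  2  0  1  2  0  1  2  0  1
G_B(19) = 1.
Combined Grundy value = 0 ⊕ 1 = 1.
A winning move leaves total XOR = 0, i.e. changes one component's Grundy value g to g ⊕ X where X is the current total.
Pile A: need g' = 0⊕1 = 1. Options: 9−3→G=2, 9−5→G=1. Hits: 1.
Pile B: need g' = 1⊕1 = 0. Options: 19−1→G=0, 19−2→G=2. Hits: 1.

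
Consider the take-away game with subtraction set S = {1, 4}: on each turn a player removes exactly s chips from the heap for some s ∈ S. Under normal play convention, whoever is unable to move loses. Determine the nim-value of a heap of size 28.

1

G(0) = 0
G(1) = mex{0} = 1
G(2) = mex{1} = 0
G(3) = mex{0} = 1
G(4) = mex{1,0} = 2
G(5) = mex{2,1} = 0
G(6) = mex{0,0} = 1
G(7) = mex{1,1} = 0
G(8) = mex{0,2} = 1
G(9) = mex{1,0} = 2
G(10) = mex{2,1} = 0
G(11) = mex{0,0} = 1
G(12) = mex{1,1} = 0
G(13) = mex{0,2} = 1
G(14) = mex{1,0} = 2
G(15) = mex{2,1} = 0
G(16) = mex{0,0} = 1
G(17) = mex{1,1} = 0
G(18) = mex{0,2} = 1
G(19) = mex{1,0} = 2
G(20) = mex{2,1} = 0
G(21) = mex{0,0} = 1
G(22) = mex{1,1} = 0
G(23) = mex{0,2} = 1
G(24) = mex{1,0} = 2
G(25) = mex{2,1} = 0
G(26) = mex{0,0} = 1
G(27) = mex{1,1} = 0
G(28) = mex{0,2} = 1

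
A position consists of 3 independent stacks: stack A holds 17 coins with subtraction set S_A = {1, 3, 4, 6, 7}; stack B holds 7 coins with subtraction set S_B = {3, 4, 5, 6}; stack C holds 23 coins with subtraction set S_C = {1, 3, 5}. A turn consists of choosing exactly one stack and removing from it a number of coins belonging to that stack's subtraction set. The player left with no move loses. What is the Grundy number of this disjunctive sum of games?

0

Stack A, S = {1, 3, 4, 6, 7}:
G(0) = 0
G(1) = mex{0} = 1
G(2) = mex{1} = 0
G(3) = mex{0,0} = 1
G(4) = mex{1,1,0} = 2
G(5) = mex{2,0,1} = 3
G(6) = mex{3,1,0,0} = 2
G(7) = mex{2,2,1,1,0} = 3
G(8) = mex{3,3,2,0,1} = 4
G(9) = mex{4,2,3,1,0} = 5
G(10) = mex{5,3,2,2,1} = 0
G(11) = mex{0,4,3,3,2} = 1
G(12) = mex{1,5,4,2,3} = 0
G(13) = mex{0,0,5,3,2} = 1
G(14) = mex{1,1,0,4,3} = 2
G(15) = mex{2,0,1,5,4} = 3
G(16) = mex{3,1,0,0,5} = 2
G(17) = mex{2,2,1,1,0} = 3
G_A(17) = 3.
Stack B, S = {3, 4, 5, 6}:
G(0) = 0
G(1) = mex{} = 0
G(2) = mex{} = 0
G(3) = mex{0} = 1
G(4) = mex{0,0} = 1
G(5) = mex{0,0,0} = 1
G(6) = mex{1,0,0,0} = 2
G(7) = mex{1,1,0,0} = 2
G_B(7) = 2.
Stack C, S = {1, 3, 5}:
G(0) = 0
G(1) = mex{0} = 1
G(2) = mex{1} = 0
G(3) = mex{0,0} = 1
G(4) = mex{1,1} = 0
G(5) = mex{0,0,0} = 1
G(6) = mex{1,1,1} = 0
G(7) = mex{0,0,0} = 1
G(8) = mex{1,1,1} = 0
G(9) = mex{0,0,0} = 1
G(10) = mex{1,1,1} = 0
G(11) = mex{0,0,0} = 1
G(12) = mex{1,1,1} = 0
G(13) = mex{0,0,0} = 1
G(14) = mex{1,1,1} = 0
G(15) = mex{0,0,0} = 1
G(16) = mex{1,1,1} = 0
G(17) = mex{0,0,0} = 1
G(18) = mex{1,1,1} = 0
G(19) = mex{0,0,0} = 1
G(20) = mex{1,1,1} = 0
G(21) = mex{0,0,0} = 1
G(22) = mex{1,1,1} = 0
G(23) = mex{0,0,0} = 1
G_C(23) = 1.
Combined Grundy value = 3 ⊕ 2 ⊕ 1 = 0.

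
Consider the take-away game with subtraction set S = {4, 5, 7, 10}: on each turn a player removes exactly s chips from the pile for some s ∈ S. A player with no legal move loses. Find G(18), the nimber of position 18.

1

n :  0  1  2  3  4  5  6  7  8  9 10 11 12 13 14 15 16 17 18
G :  0  0  0  0  1  1  1  1  2  2  2  2  3  3  0  0  0  0  1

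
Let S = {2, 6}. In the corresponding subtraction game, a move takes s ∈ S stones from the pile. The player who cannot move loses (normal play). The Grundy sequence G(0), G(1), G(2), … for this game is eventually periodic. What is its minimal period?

4

n :  0  1  2  3  4  5  6  7  8  9 10 11 12 13 14
G :  0  0  1  1  0  0  1  1  0  0  1  1  0  0  1
G(n+4) = G(n) holds for n = 0,…,5 (a full window of length max(S) = 6), so the sequence is purely periodic with period 4.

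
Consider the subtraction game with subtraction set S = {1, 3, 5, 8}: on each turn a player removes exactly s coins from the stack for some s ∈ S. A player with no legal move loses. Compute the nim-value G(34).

n :  0  1  2  3  4  5  6  7  8  9 10 11 12 13 14 15 16 17 18 19 20 21 22 23 24 25 26 27 28 29 30 31 32 33 34
G :  0  1  0  1  0  1  0  1  2  3  2  3  2  0  1  0  1  0  1  0  1  2  3  2  3  2  0  1  0  1  0  1  0  1  2

2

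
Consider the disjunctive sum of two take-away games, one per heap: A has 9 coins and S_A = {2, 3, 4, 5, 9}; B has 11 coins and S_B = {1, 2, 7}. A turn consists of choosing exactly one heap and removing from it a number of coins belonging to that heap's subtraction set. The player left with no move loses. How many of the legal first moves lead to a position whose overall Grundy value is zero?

Heap A, S = {2, 3, 4, 5, 9}:
n : 0 1 2 3 4 5 6 7 8 9
G : 0 0 1 1 2 2 3 0 0 1
G_A(9) = 1.
Heap B, S = {1, 2, 7}:
n :  0  1  2  3  4  5  6  7  8  9 10 11
G :  0  1  2  0  1  2  0  1  2  0  1  2
G_B(11) = 2.
Combined Grundy value = 1 ⊕ 2 = 3.
A winning move leaves total XOR = 0, i.e. changes one component's Grundy value g to g ⊕ X where X is the current total.
Heap A: need g' = 1⊕3 = 2. Options: 9−2→G=0, 9−3→G=3, 9−4→G=2, 9−5→G=2, 9−9→G=0. Hits: 2.
Heap B: need g' = 2⊕3 = 1. Options: 11−1→G=1, 11−2→G=0, 11−7→G=1. Hits: 2.

4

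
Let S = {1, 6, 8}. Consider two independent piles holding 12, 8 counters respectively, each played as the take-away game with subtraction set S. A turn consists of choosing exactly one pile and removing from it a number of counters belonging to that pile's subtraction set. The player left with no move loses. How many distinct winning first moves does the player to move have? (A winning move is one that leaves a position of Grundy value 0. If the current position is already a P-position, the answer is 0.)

All piles use S = {1, 6, 8}:
n :  0  1  2  3  4  5  6  7  8  9 10 11 12
G :  0  1  0  1  0  1  2  0  1  0  1  0  1
Pile A: G(12) = 1.
Pile B: G(8) = 1.
Combined Grundy value = 1 ⊕ 1 = 0.
A winning move leaves total XOR = 0, i.e. changes one component's Grundy value g to g ⊕ X where X is the current total.
Pile A: target g' = 1⊕0 = 1, but every legal move changes the Grundy value (mex property), so 0 moves.
Pile B: target g' = 1⊕0 = 1, but every legal move changes the Grundy value (mex property), so 0 moves.

0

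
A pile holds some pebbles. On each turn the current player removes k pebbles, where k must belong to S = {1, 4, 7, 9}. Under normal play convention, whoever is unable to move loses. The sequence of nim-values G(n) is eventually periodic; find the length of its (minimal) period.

n :  0  1  2  3  4  5  6  7  8  9 10 11 12 13 14 15 16 17 18
G :  0  1  0  1  2  0  1  2  0  1  0  1  2  0  1  2  0  1  0
G(n+8) = G(n) holds for n = 0,…,8 (a full window of length max(S) = 9), so the sequence is purely periodic with period 8.

8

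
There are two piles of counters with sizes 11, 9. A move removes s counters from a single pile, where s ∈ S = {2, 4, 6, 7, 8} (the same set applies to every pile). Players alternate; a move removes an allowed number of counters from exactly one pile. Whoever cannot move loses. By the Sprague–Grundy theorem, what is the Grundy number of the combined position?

All piles use S = {2, 4, 6, 7, 8}:
G(0) = 0
G(1) = mex{} = 0
G(2) = mex{0} = 1
G(3) = mex{0} = 1
G(4) = mex{1,0} = 2
G(5) = mex{1,0} = 2
G(6) = mex{2,1,0} = 3
G(7) = mex{2,1,0,0} = 3
G(8) = mex{3,2,1,0,0} = 4
G(9) = mex{3,2,1,1,0} = 4
G(10) = mex{4,3,2,1,1} = 0
G(11) = mex{4,3,2,2,1} = 0
Pile A: G(11) = 0.
Pile B: G(9) = 4.
Combined Grundy value = 0 ⊕ 4 = 4.

4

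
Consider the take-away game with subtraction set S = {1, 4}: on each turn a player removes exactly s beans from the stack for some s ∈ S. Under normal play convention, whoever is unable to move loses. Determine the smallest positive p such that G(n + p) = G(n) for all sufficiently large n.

5

n :  0  1  2  3  4  5  6  7  8  9 10 11 12 13 14
G :  0  1  0  1  2  0  1  0  1  2  0  1  0  1  2
G(n+5) = G(n) holds for n = 0,…,3 (a full window of length max(S) = 4), so the sequence is purely periodic with period 5.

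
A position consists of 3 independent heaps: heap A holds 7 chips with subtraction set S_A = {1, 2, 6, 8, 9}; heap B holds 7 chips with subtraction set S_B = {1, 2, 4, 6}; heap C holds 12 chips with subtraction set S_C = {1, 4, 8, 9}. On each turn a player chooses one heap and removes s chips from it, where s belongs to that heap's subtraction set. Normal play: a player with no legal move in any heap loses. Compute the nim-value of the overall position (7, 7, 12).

4

Heap A, S = {1, 2, 6, 8, 9}:
G(0) = 0
G(1) = mex{0} = 1
G(2) = mex{1,0} = 2
G(3) = mex{2,1} = 0
G(4) = mex{0,2} = 1
G(5) = mex{1,0} = 2
G(6) = mex{2,1,0} = 3
G(7) = mex{3,2,1} = 0
G_A(7) = 0.
Heap B, S = {1, 2, 4, 6}:
G(0) = 0
G(1) = mex{0} = 1
G(2) = mex{1,0} = 2
G(3) = mex{2,1} = 0
G(4) = mex{0,2,0} = 1
G(5) = mex{1,0,1} = 2
G(6) = mex{2,1,2,0} = 3
G(7) = mex{3,2,0,1} = 4
G_B(7) = 4.
Heap C, S = {1, 4, 8, 9}:
G(0) = 0
G(1) = mex{0} = 1
G(2) = mex{1} = 0
G(3) = mex{0} = 1
G(4) = mex{1,0} = 2
G(5) = mex{2,1} = 0
G(6) = mex{0,0} = 1
G(7) = mex{1,1} = 0
G(8) = mex{0,2,0} = 1
G(9) = mex{1,0,1,0} = 2
G(10) = mex{2,1,0,1} = 3
G(11) = mex{3,0,1,0} = 2
G(12) = mex{2,1,2,1} = 0
G_C(12) = 0.
Combined Grundy value = 0 ⊕ 4 ⊕ 0 = 4.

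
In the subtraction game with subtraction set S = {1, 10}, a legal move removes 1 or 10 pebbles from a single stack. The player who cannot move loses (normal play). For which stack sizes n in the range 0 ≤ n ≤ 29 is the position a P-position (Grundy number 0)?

n :  0  1  2  3  4  5  6  7  8  9 10 11 12 13 14 15 16 17 18 19 20 21 22 23 24 25 26 27 28 29
G :  0  1  0  1  0  1  0  1  0  1  2  0  1  0  1  0  1  0  1  0  1  2  0  1  0  1  0  1  0  1
P-positions are exactly the n with G(n) = 0.

0, 2, 4, 6, 8, 11, 13, 15, 17, 19, 22, 24, 26, 28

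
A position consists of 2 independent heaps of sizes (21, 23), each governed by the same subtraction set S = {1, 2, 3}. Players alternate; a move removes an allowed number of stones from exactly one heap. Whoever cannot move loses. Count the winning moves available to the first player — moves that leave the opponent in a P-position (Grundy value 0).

All heaps use S = {1, 2, 3}:
G(0) = 0
G(1) = mex{0} = 1
G(2) = mex{1,0} = 2
G(3) = mex{2,1,0} = 3
G(4) = mex{3,2,1} = 0
G(5) = mex{0,3,2} = 1
G(6) = mex{1,0,3} = 2
G(7) = mex{2,1,0} = 3
G(8) = mex{3,2,1} = 0
G(9) = mex{0,3,2} = 1
G(10) = mex{1,0,3} = 2
G(11) = mex{2,1,0} = 3
G(12) = mex{3,2,1} = 0
G(13) = mex{0,3,2} = 1
G(14) = mex{1,0,3} = 2
G(15) = mex{2,1,0} = 3
G(16) = mex{3,2,1} = 0
G(17) = mex{0,3,2} = 1
G(18) = mex{1,0,3} = 2
G(19) = mex{2,1,0} = 3
G(20) = mex{3,2,1} = 0
G(21) = mex{0,3,2} = 1
G(22) = mex{1,0,3} = 2
G(23) = mex{2,1,0} = 3
Heap A: G(21) = 1.
Heap B: G(23) = 3.
Combined Grundy value = 1 ⊕ 3 = 2.
A winning move leaves total XOR = 0, i.e. changes one component's Grundy value g to g ⊕ X where X is the current total.
Heap A: need g' = 1⊕2 = 3. Options: 21−1→G=0, 21−2→G=3, 21−3→G=2. Hits: 1.
Heap B: need g' = 3⊕2 = 1. Options: 23−1→G=2, 23−2→G=1, 23−3→G=0. Hits: 1.

2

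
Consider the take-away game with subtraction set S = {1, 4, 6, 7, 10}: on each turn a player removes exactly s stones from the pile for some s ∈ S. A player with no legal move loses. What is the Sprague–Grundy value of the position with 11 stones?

G(0) = 0
G(1) = mex{0} = 1
G(2) = mex{1} = 0
G(3) = mex{0} = 1
G(4) = mex{1,0} = 2
G(5) = mex{2,1} = 0
G(6) = mex{0,0,0} = 1
G(7) = mex{1,1,1,0} = 2
G(8) = mex{2,2,0,1} = 3
G(9) = mex{3,0,1,0} = 2
G(10) = mex{2,1,2,1,0} = 3
G(11) = mex{3,2,0,2,1} = 4

4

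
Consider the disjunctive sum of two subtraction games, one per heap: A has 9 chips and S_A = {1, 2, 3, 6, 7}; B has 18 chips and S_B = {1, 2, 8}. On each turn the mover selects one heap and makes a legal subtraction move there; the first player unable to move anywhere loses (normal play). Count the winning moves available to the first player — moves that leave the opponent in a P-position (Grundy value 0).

Heap A, S = {1, 2, 3, 6, 7}:
n : 0 1 2 3 4 5 6 7 8 9
G : 0 1 2 3 0 1 2 3 0 1
G_A(9) = 1.
Heap B, S = {1, 2, 8}:
n :  0  1  2  3  4  5  6  7  8  9 10 11 12 13 14 15 16 17 18
G :  0  1  2  0  1  2  0  1  2  0  1  2  0  1  2  0  1  2  0
G_B(18) = 0.
Combined Grundy value = 1 ⊕ 0 = 1.
A winning move leaves total XOR = 0, i.e. changes one component's Grundy value g to g ⊕ X where X is the current total.
Heap A: need g' = 1⊕1 = 0. Options: 9−1→G=0, 9−2→G=3, 9−3→G=2, 9−6→G=3, 9−7→G=2. Hits: 1.
Heap B: need g' = 0⊕1 = 1. Options: 18−1→G=2, 18−2→G=1, 18−8→G=1. Hits: 2.

3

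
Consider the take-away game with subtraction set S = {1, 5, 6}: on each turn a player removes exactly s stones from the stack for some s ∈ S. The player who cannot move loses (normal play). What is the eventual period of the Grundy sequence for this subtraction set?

G(0) = 0
G(1) = mex{0} = 1
G(2) = mex{1} = 0
G(3) = mex{0} = 1
G(4) = mex{1} = 0
G(5) = mex{0,0} = 1
G(6) = mex{1,1,0} = 2
G(7) = mex{2,0,1} = 3
G(8) = mex{3,1,0} = 2
G(9) = mex{2,0,1} = 3
G(10) = mex{3,1,0} = 2
G(11) = mex{2,2,1} = 0
G(12) = mex{0,3,2} = 1
G(13) = mex{1,2,3} = 0
G(14) = mex{0,3,2} = 1
G(15) = mex{1,2,3} = 0
G(16) = mex{0,0,2} = 1
G(17) = mex{1,1,0} = 2
G(18) = mex{2,0,1} = 3
G(19) = mex{3,1,0} = 2
G(20) = mex{2,0,1} = 3
G(21) = mex{3,1,0} = 2
G(22) = mex{2,2,1} = 0
G(23) = mex{0,3,2} = 1
G(n+11) = G(n) holds for n = 0,…,5 (a full window of length max(S) = 6), so the sequence is purely periodic with period 11.

11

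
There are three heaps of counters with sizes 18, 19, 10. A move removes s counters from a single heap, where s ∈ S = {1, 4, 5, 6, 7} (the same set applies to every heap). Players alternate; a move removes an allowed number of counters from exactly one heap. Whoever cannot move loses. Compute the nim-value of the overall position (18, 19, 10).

All heaps use S = {1, 4, 5, 6, 7}:
n :  0  1  2  3  4  5  6  7  8  9 10 11 12 13 14 15 16 17 18 19
G :  0  1  0  1  2  3  2  3  4  5  0  1  0  1  2  3  2  3  4  5
Heap A: G(18) = 4.
Heap B: G(19) = 5.
Heap C: G(10) = 0.
Combined Grundy value = 4 ⊕ 5 ⊕ 0 = 1.

1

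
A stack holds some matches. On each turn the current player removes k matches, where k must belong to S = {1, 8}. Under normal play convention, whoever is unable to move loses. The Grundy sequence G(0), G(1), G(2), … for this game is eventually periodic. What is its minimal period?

9

G(0) = 0
G(1) = mex{0} = 1
G(2) = mex{1} = 0
G(3) = mex{0} = 1
G(4) = mex{1} = 0
G(5) = mex{0} = 1
G(6) = mex{1} = 0
G(7) = mex{0} = 1
G(8) = mex{1,0} = 2
G(9) = mex{2,1} = 0
G(10) = mex{0,0} = 1
G(11) = mex{1,1} = 0
G(12) = mex{0,0} = 1
G(13) = mex{1,1} = 0
G(14) = mex{0,0} = 1
G(15) = mex{1,1} = 0
G(16) = mex{0,2} = 1
G(17) = mex{1,0} = 2
G(18) = mex{2,1} = 0
G(19) = mex{0,0} = 1
G(n+9) = G(n) holds for n = 0,…,7 (a full window of length max(S) = 8), so the sequence is purely periodic with period 9.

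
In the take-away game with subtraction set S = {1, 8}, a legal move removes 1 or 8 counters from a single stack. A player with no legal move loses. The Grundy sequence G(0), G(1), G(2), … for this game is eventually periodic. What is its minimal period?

G(0) = 0
G(1) = mex{0} = 1
G(2) = mex{1} = 0
G(3) = mex{0} = 1
G(4) = mex{1} = 0
G(5) = mex{0} = 1
G(6) = mex{1} = 0
G(7) = mex{0} = 1
G(8) = mex{1,0} = 2
G(9) = mex{2,1} = 0
G(10) = mex{0,0} = 1
G(11) = mex{1,1} = 0
G(12) = mex{0,0} = 1
G(13) = mex{1,1} = 0
G(14) = mex{0,0} = 1
G(15) = mex{1,1} = 0
G(16) = mex{0,2} = 1
G(17) = mex{1,0} = 2
G(18) = mex{2,1} = 0
G(19) = mex{0,0} = 1
G(n+9) = G(n) holds for n = 0,…,7 (a full window of length max(S) = 8), so the sequence is purely periodic with period 9.

9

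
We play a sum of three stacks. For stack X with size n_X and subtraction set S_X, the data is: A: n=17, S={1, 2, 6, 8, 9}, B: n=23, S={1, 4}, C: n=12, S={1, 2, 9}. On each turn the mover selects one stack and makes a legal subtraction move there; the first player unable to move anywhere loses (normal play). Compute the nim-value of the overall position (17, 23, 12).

Stack A, S = {1, 2, 6, 8, 9}:
G(0) = 0
G(1) = mex{0} = 1
G(2) = mex{1,0} = 2
G(3) = mex{2,1} = 0
G(4) = mex{0,2} = 1
G(5) = mex{1,0} = 2
G(6) = mex{2,1,0} = 3
G(7) = mex{3,2,1} = 0
G(8) = mex{0,3,2,0} = 1
G(9) = mex{1,0,0,1,0} = 2
G(10) = mex{2,1,1,2,1} = 0
G(11) = mex{0,2,2,0,2} = 1
G(12) = mex{1,0,3,1,0} = 2
G(13) = mex{2,1,0,2,1} = 3
G(14) = mex{3,2,1,3,2} = 0
G(15) = mex{0,3,2,0,3} = 1
G(16) = mex{1,0,0,1,0} = 2
G(17) = mex{2,1,1,2,1} = 0
G_A(17) = 0.
Stack B, S = {1, 4}:
n :  0  1  2  3  4  5  6  7  8  9 10 11 12 13 14 15 16 17 18 19 20 21 22 23
G :  0  1  0  1  2  0  1  0  1  2  0  1  0  1  2  0  1  0  1  2  0  1  0  1
G_B(23) = 1.
Stack C, S = {1, 2, 9}:
n :  0  1  2  3  4  5  6  7  8  9 10 11 12
G :  0  1  2  0  1  2  0  1  2  3  0  1  2
G_C(12) = 2.
Combined Grundy value = 0 ⊕ 1 ⊕ 2 = 3.

3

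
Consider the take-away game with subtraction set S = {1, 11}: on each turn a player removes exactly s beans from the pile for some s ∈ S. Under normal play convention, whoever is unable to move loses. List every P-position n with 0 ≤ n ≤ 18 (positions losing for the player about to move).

G(0) = 0
G(1) = mex{0} = 1
G(2) = mex{1} = 0
G(3) = mex{0} = 1
G(4) = mex{1} = 0
G(5) = mex{0} = 1
G(6) = mex{1} = 0
G(7) = mex{0} = 1
G(8) = mex{1} = 0
G(9) = mex{0} = 1
G(10) = mex{1} = 0
G(11) = mex{0,0} = 1
G(12) = mex{1,1} = 0
G(13) = mex{0,0} = 1
G(14) = mex{1,1} = 0
G(15) = mex{0,0} = 1
G(16) = mex{1,1} = 0
G(17) = mex{0,0} = 1
G(18) = mex{1,1} = 0
P-positions are exactly the n with G(n) = 0.

0, 2, 4, 6, 8, 10, 12, 14, 16, 18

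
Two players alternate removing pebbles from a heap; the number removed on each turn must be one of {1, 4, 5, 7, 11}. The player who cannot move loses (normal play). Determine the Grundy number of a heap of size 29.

3

n :  0  1  2  3  4  5  6  7  8  9 10 11 12 13 14 15 16 17 18 19 20 21 22 23 24 25 26 27 28 29
G :  0  1  0  1  2  3  2  3  0  1  0  1  2  3  2  3  0  1  0  1  2  3  2  3  0  1  0  1  2  3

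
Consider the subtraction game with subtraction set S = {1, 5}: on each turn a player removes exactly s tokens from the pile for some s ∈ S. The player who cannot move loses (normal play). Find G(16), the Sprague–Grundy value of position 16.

0

n :  0  1  2  3  4  5  6  7  8  9 10 11 12 13 14 15 16
G :  0  1  0  1  0  1  0  1  0  1  0  1  0  1  0  1  0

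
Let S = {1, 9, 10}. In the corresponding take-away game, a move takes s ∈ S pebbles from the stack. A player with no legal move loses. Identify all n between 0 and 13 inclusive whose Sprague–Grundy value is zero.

0, 2, 4, 6, 8

n :  0  1  2  3  4  5  6  7  8  9 10 11 12 13
G :  0  1  0  1  0  1  0  1  0  1  2  3  2  3
P-positions are exactly the n with G(n) = 0.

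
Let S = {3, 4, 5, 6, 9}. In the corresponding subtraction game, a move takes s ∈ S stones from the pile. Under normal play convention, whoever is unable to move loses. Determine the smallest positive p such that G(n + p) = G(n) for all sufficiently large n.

12

G(0) = 0
G(1) = mex{} = 0
G(2) = mex{} = 0
G(3) = mex{0} = 1
G(4) = mex{0,0} = 1
G(5) = mex{0,0,0} = 1
G(6) = mex{1,0,0,0} = 2
G(7) = mex{1,1,0,0} = 2
G(8) = mex{1,1,1,0} = 2
G(9) = mex{2,1,1,1,0} = 3
G(10) = mex{2,2,1,1,0} = 3
G(11) = mex{2,2,2,1,0} = 3
G(12) = mex{3,2,2,2,1} = 0
G(13) = mex{3,3,2,2,1} = 0
G(14) = mex{3,3,3,2,1} = 0
G(15) = mex{0,3,3,3,2} = 1
G(16) = mex{0,0,3,3,2} = 1
G(17) = mex{0,0,0,3,2} = 1
G(18) = mex{1,0,0,0,3} = 2
G(19) = mex{1,1,0,0,3} = 2
G(20) = mex{1,1,1,0,3} = 2
G(21) = mex{2,1,1,1,0} = 3
G(22) = mex{2,2,1,1,0} = 3
G(23) = mex{2,2,2,1,0} = 3
G(24) = mex{3,2,2,2,1} = 0
G(25) = mex{3,3,2,2,1} = 0
G(n+12) = G(n) holds for n = 0,…,8 (a full window of length max(S) = 9), so the sequence is purely periodic with period 12.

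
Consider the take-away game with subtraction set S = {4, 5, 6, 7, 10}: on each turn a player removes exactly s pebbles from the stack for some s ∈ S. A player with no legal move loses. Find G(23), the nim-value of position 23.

2

G(0) = 0
G(1) = mex{} = 0
G(2) = mex{} = 0
G(3) = mex{} = 0
G(4) = mex{0} = 1
G(5) = mex{0,0} = 1
G(6) = mex{0,0,0} = 1
G(7) = mex{0,0,0,0} = 1
G(8) = mex{1,0,0,0} = 2
G(9) = mex{1,1,0,0} = 2
G(10) = mex{1,1,1,0,0} = 2
G(11) = mex{1,1,1,1,0} = 2
G(12) = mex{2,1,1,1,0} = 3
G(13) = mex{2,2,1,1,0} = 3
G(14) = mex{2,2,2,1,1} = 0
G(15) = mex{2,2,2,2,1} = 0
G(16) = mex{3,2,2,2,1} = 0
G(17) = mex{3,3,2,2,1} = 0
G(18) = mex{0,3,3,2,2} = 1
G(19) = mex{0,0,3,3,2} = 1
G(20) = mex{0,0,0,3,2} = 1
G(21) = mex{0,0,0,0,2} = 1
G(22) = mex{1,0,0,0,3} = 2
G(23) = mex{1,1,0,0,3} = 2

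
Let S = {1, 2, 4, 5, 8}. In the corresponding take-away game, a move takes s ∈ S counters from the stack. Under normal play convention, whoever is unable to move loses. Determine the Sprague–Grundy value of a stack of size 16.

1

G(0) = 0
G(1) = mex{0} = 1
G(2) = mex{1,0} = 2
G(3) = mex{2,1} = 0
G(4) = mex{0,2,0} = 1
G(5) = mex{1,0,1,0} = 2
G(6) = mex{2,1,2,1} = 0
G(7) = mex{0,2,0,2} = 1
G(8) = mex{1,0,1,0,0} = 2
G(9) = mex{2,1,2,1,1} = 0
G(10) = mex{0,2,0,2,2} = 1
G(11) = mex{1,0,1,0,0} = 2
G(12) = mex{2,1,2,1,1} = 0
G(13) = mex{0,2,0,2,2} = 1
G(14) = mex{1,0,1,0,0} = 2
G(15) = mex{2,1,2,1,1} = 0
G(16) = mex{0,2,0,2,2} = 1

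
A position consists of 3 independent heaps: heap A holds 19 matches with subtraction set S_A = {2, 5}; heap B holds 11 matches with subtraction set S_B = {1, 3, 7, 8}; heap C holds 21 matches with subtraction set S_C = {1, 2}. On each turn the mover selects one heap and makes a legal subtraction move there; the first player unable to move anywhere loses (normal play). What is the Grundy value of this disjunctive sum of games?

1

Heap A, S = {2, 5}:
n :  0  1  2  3  4  5  6  7  8  9 10 11 12 13 14 15 16 17 18 19
G :  0  0  1  1  0  2  1  0  0  1  1  0  2  1  0  0  1  1  0  2
G_A(19) = 2.
Heap B, S = {1, 3, 7, 8}:
G(0) = 0
G(1) = mex{0} = 1
G(2) = mex{1} = 0
G(3) = mex{0,0} = 1
G(4) = mex{1,1} = 0
G(5) = mex{0,0} = 1
G(6) = mex{1,1} = 0
G(7) = mex{0,0,0} = 1
G(8) = mex{1,1,1,0} = 2
G(9) = mex{2,0,0,1} = 3
G(10) = mex{3,1,1,0} = 2
G(11) = mex{2,2,0,1} = 3
G_B(11) = 3.
Heap C, S = {1, 2}:
n :  0  1  2  3  4  5  6  7  8  9 10 11 12 13 14 15 16 17 18 19 20 21
G :  0  1  2  0  1  2  0  1  2  0  1  2  0  1  2  0  1  2  0  1  2  0
G_C(21) = 0.
Combined Grundy value = 2 ⊕ 3 ⊕ 0 = 1.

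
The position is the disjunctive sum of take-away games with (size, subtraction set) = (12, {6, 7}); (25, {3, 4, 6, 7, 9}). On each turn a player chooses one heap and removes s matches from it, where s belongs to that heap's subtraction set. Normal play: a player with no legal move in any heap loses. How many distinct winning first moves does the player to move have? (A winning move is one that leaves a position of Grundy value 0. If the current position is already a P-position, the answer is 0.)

3

Heap A, S = {6, 7}:
n :  0  1  2  3  4  5  6  7  8  9 10 11 12
G :  0  0  0  0  0  0  1  1  1  1  1  1  2
G_A(12) = 2.
Heap B, S = {3, 4, 6, 7, 9}:
n :  0  1  2  3  4  5  6  7  8  9 10 11 12 13 14 15 16 17 18 19 20 21 22 23 24 25
G :  0  0  0  1  1  1  2  2  2  3  3  3  0  0  0  1  1  1  2  2  2  3  3  3  0  0
G_B(25) = 0.
Combined Grundy value = 2 ⊕ 0 = 2.
A winning move leaves total XOR = 0, i.e. changes one component's Grundy value g to g ⊕ X where X is the current total.
Heap A: need g' = 2⊕2 = 0. Options: 12−6→G=1, 12−7→G=0. Hits: 1.
Heap B: need g' = 0⊕2 = 2. Options: 25−3→G=3, 25−4→G=3, 25−6→G=2, 25−7→G=2, 25−9→G=1. Hits: 2.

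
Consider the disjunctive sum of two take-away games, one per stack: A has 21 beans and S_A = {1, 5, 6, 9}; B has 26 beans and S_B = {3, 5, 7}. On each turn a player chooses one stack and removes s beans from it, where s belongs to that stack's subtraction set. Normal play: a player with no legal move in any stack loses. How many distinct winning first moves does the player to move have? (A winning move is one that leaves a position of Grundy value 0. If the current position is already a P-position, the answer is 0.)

Stack A, S = {1, 5, 6, 9}:
n :  0  1  2  3  4  5  6  7  8  9 10 11 12 13 14 15 16 17 18 19 20 21
G :  0  1  0  1  0  1  2  3  2  3  2  3  0  1  0  1  0  1  2  3  2  3
G_A(21) = 3.
Stack B, S = {3, 5, 7}:
G(0) = 0
G(1) = mex{} = 0
G(2) = mex{} = 0
G(3) = mex{0} = 1
G(4) = mex{0} = 1
G(5) = mex{0,0} = 1
G(6) = mex{1,0} = 2
G(7) = mex{1,0,0} = 2
G(8) = mex{1,1,0} = 2
G(9) = mex{2,1,0} = 3
G(10) = mex{2,1,1} = 0
G(11) = mex{2,2,1} = 0
G(12) = mex{3,2,1} = 0
G(13) = mex{0,2,2} = 1
G(14) = mex{0,3,2} = 1
G(15) = mex{0,0,2} = 1
G(16) = mex{1,0,3} = 2
G(17) = mex{1,0,0} = 2
G(18) = mex{1,1,0} = 2
G(19) = mex{2,1,0} = 3
G(20) = mex{2,1,1} = 0
G(21) = mex{2,2,1} = 0
G(22) = mex{3,2,1} = 0
G(23) = mex{0,2,2} = 1
G(24) = mex{0,3,2} = 1
G(25) = mex{0,0,2} = 1
G(26) = mex{1,0,3} = 2
G_B(26) = 2.
Combined Grundy value = 3 ⊕ 2 = 1.
A winning move leaves total XOR = 0, i.e. changes one component's Grundy value g to g ⊕ X where X is the current total.
Stack A: need g' = 3⊕1 = 2. Options: 21−1→G=2, 21−5→G=0, 21−6→G=1, 21−9→G=0. Hits: 1.
Stack B: need g' = 2⊕1 = 3. Options: 26−3→G=1, 26−5→G=0, 26−7→G=3. Hits: 1.

2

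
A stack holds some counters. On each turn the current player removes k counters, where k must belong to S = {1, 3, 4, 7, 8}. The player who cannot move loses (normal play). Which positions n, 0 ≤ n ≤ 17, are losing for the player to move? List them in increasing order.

G(0) = 0
G(1) = mex{0} = 1
G(2) = mex{1} = 0
G(3) = mex{0,0} = 1
G(4) = mex{1,1,0} = 2
G(5) = mex{2,0,1} = 3
G(6) = mex{3,1,0} = 2
G(7) = mex{2,2,1,0} = 3
G(8) = mex{3,3,2,1,0} = 4
G(9) = mex{4,2,3,0,1} = 5
G(10) = mex{5,3,2,1,0} = 4
G(11) = mex{4,4,3,2,1} = 0
G(12) = mex{0,5,4,3,2} = 1
G(13) = mex{1,4,5,2,3} = 0
G(14) = mex{0,0,4,3,2} = 1
G(15) = mex{1,1,0,4,3} = 2
G(16) = mex{2,0,1,5,4} = 3
G(17) = mex{3,1,0,4,5} = 2
P-positions are exactly the n with G(n) = 0.

0, 2, 11, 13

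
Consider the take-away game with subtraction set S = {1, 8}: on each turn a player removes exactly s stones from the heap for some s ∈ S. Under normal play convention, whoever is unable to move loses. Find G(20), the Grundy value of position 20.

n :  0  1  2  3  4  5  6  7  8  9 10 11 12 13 14 15 16 17 18 19 20
G :  0  1  0  1  0  1  0  1  2  0  1  0  1  0  1  0  1  2  0  1  0

0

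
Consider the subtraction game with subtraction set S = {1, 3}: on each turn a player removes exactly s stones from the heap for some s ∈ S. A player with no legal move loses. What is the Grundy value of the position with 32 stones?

0

n :  0  1  2  3  4  5  6  7  8  9 10 11 12 13 14 15 16 17 18 19 20 21 22 23 24 25 26 27 28 29 30 31 32
G :  0  1  0  1  0  1  0  1  0  1  0  1  0  1  0  1  0  1  0  1  0  1  0  1  0  1  0  1  0  1  0  1  0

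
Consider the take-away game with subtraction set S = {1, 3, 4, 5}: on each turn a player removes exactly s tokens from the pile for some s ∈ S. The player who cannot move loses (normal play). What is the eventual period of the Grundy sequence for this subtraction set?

8

n :  0  1  2  3  4  5  6  7  8  9 10 11 12 13 14 15 16 17
G :  0  1  0  1  2  3  2  3  0  1  0  1  2  3  2  3  0  1
G(n+8) = G(n) holds for n = 0,…,4 (a full window of length max(S) = 5), so the sequence is purely periodic with period 8.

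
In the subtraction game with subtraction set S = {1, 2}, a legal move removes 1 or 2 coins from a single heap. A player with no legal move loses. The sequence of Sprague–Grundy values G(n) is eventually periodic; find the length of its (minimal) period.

3

n :  0  1  2  3  4  5  6  7  8  9 10 11 12 13 14
G :  0  1  2  0  1  2  0  1  2  0  1  2  0  1  2
G(n+3) = G(n) holds for n = 0,…,1 (a full window of length max(S) = 2), so the sequence is purely periodic with period 3.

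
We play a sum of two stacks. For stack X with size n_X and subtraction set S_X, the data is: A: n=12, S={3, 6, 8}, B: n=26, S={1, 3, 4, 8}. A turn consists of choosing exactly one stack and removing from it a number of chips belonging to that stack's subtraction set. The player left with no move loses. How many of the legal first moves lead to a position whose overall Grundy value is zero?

Stack A, S = {3, 6, 8}:
G(0) = 0
G(1) = mex{} = 0
G(2) = mex{} = 0
G(3) = mex{0} = 1
G(4) = mex{0} = 1
G(5) = mex{0} = 1
G(6) = mex{1,0} = 2
G(7) = mex{1,0} = 2
G(8) = mex{1,0,0} = 2
G(9) = mex{2,1,0} = 3
G(10) = mex{2,1,0} = 3
G(11) = mex{2,1,1} = 0
G(12) = mex{3,2,1} = 0
G_A(12) = 0.
Stack B, S = {1, 3, 4, 8}:
n :  0  1  2  3  4  5  6  7  8  9 10 11 12 13 14 15 16 17 18 19 20 21 22 23 24 25 26
G :  0  1  0  1  2  3  2  0  1  0  1  2  3  2  0  1  0  1  2  3  2  0  1  0  1  2  3
G_B(26) = 3.
Combined Grundy value = 0 ⊕ 3 = 3.
A winning move leaves total XOR = 0, i.e. changes one component's Grundy value g to g ⊕ X where X is the current total.
Stack A: need g' = 0⊕3 = 3. Options: 12−3→G=3, 12−6→G=2, 12−8→G=1. Hits: 1.
Stack B: need g' = 3⊕3 = 0. Options: 26−1→G=2, 26−3→G=0, 26−4→G=1, 26−8→G=2. Hits: 1.

2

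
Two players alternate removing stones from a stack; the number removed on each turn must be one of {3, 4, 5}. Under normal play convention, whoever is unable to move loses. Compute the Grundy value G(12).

n :  0  1  2  3  4  5  6  7  8  9 10 11 12
G :  0  0  0  1  1  1  2  2  0  0  0  1  1

1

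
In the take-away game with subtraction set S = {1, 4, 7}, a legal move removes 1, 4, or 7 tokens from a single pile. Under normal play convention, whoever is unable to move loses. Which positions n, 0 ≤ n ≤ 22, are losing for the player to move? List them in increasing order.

n :  0  1  2  3  4  5  6  7  8  9 10 11 12 13 14 15 16 17 18 19 20 21 22
G :  0  1  0  1  2  0  1  2  0  1  0  1  2  0  1  2  0  1  0  1  2  0  1
P-positions are exactly the n with G(n) = 0.

0, 2, 5, 8, 10, 13, 16, 18, 21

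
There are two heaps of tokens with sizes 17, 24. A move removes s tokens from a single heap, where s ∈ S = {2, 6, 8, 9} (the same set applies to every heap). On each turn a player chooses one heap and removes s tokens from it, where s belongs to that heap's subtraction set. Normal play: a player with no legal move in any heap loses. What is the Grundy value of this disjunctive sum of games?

All heaps use S = {2, 6, 8, 9}:
G(0) = 0
G(1) = mex{} = 0
G(2) = mex{0} = 1
G(3) = mex{0} = 1
G(4) = mex{1} = 0
G(5) = mex{1} = 0
G(6) = mex{0,0} = 1
G(7) = mex{0,0} = 1
G(8) = mex{1,1,0} = 2
G(9) = mex{1,1,0,0} = 2
G(10) = mex{2,0,1,0} = 3
G(11) = mex{2,0,1,1} = 3
G(12) = mex{3,1,0,1} = 2
G(13) = mex{3,1,0,0} = 2
G(14) = mex{2,2,1,0} = 3
G(15) = mex{2,2,1,1} = 0
G(16) = mex{3,3,2,1} = 0
G(17) = mex{0,3,2,2} = 1
G(18) = mex{0,2,3,2} = 1
G(19) = mex{1,2,3,3} = 0
G(20) = mex{1,3,2,3} = 0
G(21) = mex{0,0,2,2} = 1
G(22) = mex{0,0,3,2} = 1
G(23) = mex{1,1,0,3} = 2
G(24) = mex{1,1,0,0} = 2
Heap A: G(17) = 1.
Heap B: G(24) = 2.
Combined Grundy value = 1 ⊕ 2 = 3.

3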